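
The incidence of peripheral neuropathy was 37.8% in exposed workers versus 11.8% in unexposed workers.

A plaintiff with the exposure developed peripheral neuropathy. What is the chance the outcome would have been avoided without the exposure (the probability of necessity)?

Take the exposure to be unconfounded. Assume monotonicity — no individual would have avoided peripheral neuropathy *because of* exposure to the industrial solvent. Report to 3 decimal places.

PN ≈ 0.688

p₁ = 0.378, p₀ = 0.118.
Under exogeneity and monotonicity, PN = (p₁ − p₀) / p₁.
PN = (0.378 − 0.118) / 0.378 = 0.26 / 0.378 ≈ 0.6878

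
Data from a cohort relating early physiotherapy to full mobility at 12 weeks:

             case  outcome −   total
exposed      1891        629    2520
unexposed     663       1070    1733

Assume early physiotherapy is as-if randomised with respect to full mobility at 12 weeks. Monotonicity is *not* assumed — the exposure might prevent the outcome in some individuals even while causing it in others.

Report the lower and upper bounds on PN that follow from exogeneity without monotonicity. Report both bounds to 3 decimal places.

p₁ = P(outcome | exposed) = 1891/2520 = 0.7504
p₀ = P(outcome | unexposed) = 663/1733 = 0.38257
Under exogeneity alone the bounds on PN are max{0,(p₁−p₀)/p₁} ≤ PN ≤ min{1,(1−p₀)/p₁}.
  lower = (p₁ − p₀)/p₁ = 0.36782 / 0.7504 ≈ 0.4902
  upper = min{1, (1 − p₀)/p₁} = 0.61743 / 0.7504 ≈ 0.8228

0.490 ≤ PN ≤ 0.823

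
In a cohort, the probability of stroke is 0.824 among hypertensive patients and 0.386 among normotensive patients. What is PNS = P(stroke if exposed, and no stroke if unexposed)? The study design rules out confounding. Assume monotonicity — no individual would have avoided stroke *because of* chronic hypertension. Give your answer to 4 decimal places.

Let p₁ = 0.824, p₀ = 0.386.
Under exogeneity and monotonicity, PNS = p₁ − p₀.
PNS = 0.824 − 0.386 = 0.438

PNS ≈ 0.4380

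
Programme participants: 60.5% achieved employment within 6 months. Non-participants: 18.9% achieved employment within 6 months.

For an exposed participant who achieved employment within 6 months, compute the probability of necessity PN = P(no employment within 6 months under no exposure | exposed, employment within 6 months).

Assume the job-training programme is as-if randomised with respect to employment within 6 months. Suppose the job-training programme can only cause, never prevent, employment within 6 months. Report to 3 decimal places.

p₁ = 0.605, p₀ = 0.189.
Under exogeneity and monotonicity, PN = (p₁ − p₀) / p₁.
PN = (0.605 − 0.189) / 0.605 = 0.416 / 0.605 ≈ 0.6876

PN ≈ 0.688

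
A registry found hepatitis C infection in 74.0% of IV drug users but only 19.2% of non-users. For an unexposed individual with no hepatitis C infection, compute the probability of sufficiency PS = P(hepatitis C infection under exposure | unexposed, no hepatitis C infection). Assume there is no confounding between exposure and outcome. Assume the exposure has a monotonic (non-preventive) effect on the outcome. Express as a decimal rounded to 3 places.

PS ≈ 0.678

p₁ = 0.74, p₀ = 0.192.
Under exogeneity and monotonicity, PS = (p₁ − p₀) / (1 − p₀).
PS = (0.74 − 0.192) / (1 − 0.192) = 0.548 / 0.808 ≈ 0.6782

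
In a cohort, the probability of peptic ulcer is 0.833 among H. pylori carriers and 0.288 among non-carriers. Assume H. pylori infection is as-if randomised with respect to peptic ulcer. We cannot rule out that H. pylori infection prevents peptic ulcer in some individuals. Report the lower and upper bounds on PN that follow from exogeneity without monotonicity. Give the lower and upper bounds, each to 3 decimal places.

Let p₁ = 0.833, p₀ = 0.288.
Under exogeneity alone the bounds on PN are max{0,(p₁−p₀)/p₁} ≤ PN ≤ min{1,(1−p₀)/p₁}.
  lower = (p₁ − p₀)/p₁ = 0.545 / 0.833 ≈ 0.6543
  upper = min{1, (1 − p₀)/p₁} = 0.712 / 0.833 ≈ 0.8547

0.654 ≤ PN ≤ 0.855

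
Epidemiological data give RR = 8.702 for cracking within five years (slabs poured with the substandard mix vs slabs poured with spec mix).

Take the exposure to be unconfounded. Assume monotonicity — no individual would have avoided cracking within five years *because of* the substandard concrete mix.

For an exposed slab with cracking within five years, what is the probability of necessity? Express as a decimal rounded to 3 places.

PN ≈ 0.885

Under exogeneity and monotonicity, PN = (RR − 1) / RR = 1 − 1/RR.
PN = (8.702 − 1) / 8.702 = 7.702 / 8.702 ≈ 0.8851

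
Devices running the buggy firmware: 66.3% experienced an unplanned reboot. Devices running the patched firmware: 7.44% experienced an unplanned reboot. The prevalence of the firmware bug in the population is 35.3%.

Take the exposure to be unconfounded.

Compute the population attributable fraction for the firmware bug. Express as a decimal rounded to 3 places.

PAF ≈ 0.736

p₁ = 0.663, p₀ = 0.0744.
Overall risk P(Y=1) = π·p₁ + (1−π)·p₀ = 0.353×0.663 + 0.647×0.0744 = 0.28218.
Under exogeneity, PAF = [P(Y=1) − p₀] / P(Y=1).
PAF = (0.28218 − 0.0744) / 0.28218 ≈ 0.7363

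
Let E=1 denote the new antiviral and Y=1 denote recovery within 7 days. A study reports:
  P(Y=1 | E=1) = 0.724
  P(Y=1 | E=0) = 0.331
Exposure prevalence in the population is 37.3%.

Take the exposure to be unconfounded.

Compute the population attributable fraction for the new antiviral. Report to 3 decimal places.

Let p₁ = 0.724, p₀ = 0.331.
Overall risk P(Y=1) = π·p₁ + (1−π)·p₀ = 0.373×0.724 + 0.627×0.331 = 0.47759.
Under exogeneity, PAF = [P(Y=1) − p₀] / P(Y=1).
PAF = (0.47759 − 0.331) / 0.47759 ≈ 0.3069

PAF ≈ 0.307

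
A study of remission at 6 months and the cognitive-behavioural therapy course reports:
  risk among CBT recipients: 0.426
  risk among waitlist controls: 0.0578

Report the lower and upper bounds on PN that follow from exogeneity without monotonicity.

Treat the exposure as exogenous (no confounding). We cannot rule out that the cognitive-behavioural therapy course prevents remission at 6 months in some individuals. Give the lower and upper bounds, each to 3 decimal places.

0.864 ≤ PN ≤ 1.000

Let p₁ = 0.426, p₀ = 0.0578.
Under exogeneity alone the bounds on PN are max{0,(p₁−p₀)/p₁} ≤ PN ≤ min{1,(1−p₀)/p₁}.
  lower = (p₁ − p₀)/p₁ = 0.3682 / 0.426 ≈ 0.8643
  upper = min{1, (1 − p₀)/p₁} = 0.9422 / 0.426 ≈ 2.2117 → capped at 1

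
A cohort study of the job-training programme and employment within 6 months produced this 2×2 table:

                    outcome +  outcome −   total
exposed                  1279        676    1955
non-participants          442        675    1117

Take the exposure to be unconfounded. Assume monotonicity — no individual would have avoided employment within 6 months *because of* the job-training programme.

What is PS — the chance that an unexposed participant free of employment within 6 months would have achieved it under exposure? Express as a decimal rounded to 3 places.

PS ≈ 0.428

p₁ = P(outcome | exposed) = 1279/1955 = 0.65422
p₀ = P(outcome | unexposed) = 442/1117 = 0.3957
Under exogeneity and monotonicity, PS = (p₁ − p₀)/(1 − p₀).
PS = (0.65422 − 0.3957) / 0.6043 ≈ 0.4278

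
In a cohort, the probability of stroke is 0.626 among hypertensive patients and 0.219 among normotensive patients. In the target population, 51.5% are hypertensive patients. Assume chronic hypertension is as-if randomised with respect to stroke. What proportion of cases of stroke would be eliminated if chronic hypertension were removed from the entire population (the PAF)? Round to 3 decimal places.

Let p₁ = 0.626, p₀ = 0.219.
Overall risk P(Y=1) = π·p₁ + (1−π)·p₀ = 0.515×0.626 + 0.485×0.219 = 0.42861.
Under exogeneity, PAF = [P(Y=1) − p₀] / P(Y=1).
PAF = (0.42861 − 0.219) / 0.42861 ≈ 0.4890

PAF ≈ 0.489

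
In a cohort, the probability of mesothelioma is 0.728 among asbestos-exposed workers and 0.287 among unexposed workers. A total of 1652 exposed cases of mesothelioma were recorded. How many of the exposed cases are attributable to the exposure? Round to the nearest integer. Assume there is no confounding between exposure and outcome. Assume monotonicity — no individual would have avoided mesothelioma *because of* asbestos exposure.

about 1001 cases

Let p₁ = 0.728, p₀ = 0.287.
PN = (p₁ − p₀)/p₁ = (0.728 − 0.287) / 0.728 ≈ 0.60577.
Attributable cases ≈ PN × (exposed cases) = 0.60577 × 1652 ≈ 1000.73.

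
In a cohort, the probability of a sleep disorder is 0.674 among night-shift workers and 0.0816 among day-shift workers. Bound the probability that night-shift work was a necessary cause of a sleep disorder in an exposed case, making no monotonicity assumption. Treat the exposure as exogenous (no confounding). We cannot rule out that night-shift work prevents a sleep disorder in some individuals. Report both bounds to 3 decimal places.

Let p₁ = 0.674, p₀ = 0.0816.
Under exogeneity alone the bounds on PN are max{0,(p₁−p₀)/p₁} ≤ PN ≤ min{1,(1−p₀)/p₁}.
  lower = (p₁ − p₀)/p₁ = 0.5924 / 0.674 ≈ 0.8789
  upper = min{1, (1 − p₀)/p₁} = 0.9184 / 0.674 ≈ 1.3626 → capped at 1

0.879 ≤ PN ≤ 1.000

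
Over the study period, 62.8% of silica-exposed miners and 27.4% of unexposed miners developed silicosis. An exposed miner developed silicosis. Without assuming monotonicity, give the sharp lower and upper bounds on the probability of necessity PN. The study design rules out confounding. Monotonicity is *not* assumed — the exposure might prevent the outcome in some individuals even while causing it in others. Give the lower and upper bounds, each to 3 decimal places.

p₁ = 0.628, p₀ = 0.274.
Under exogeneity alone the bounds on PN are max{0,(p₁−p₀)/p₁} ≤ PN ≤ min{1,(1−p₀)/p₁}.
  lower = (p₁ − p₀)/p₁ = 0.354 / 0.628 ≈ 0.5637
  upper = min{1, (1 − p₀)/p₁} = 0.726 / 0.628 ≈ 1.1561 → capped at 1

0.564 ≤ PN ≤ 1.000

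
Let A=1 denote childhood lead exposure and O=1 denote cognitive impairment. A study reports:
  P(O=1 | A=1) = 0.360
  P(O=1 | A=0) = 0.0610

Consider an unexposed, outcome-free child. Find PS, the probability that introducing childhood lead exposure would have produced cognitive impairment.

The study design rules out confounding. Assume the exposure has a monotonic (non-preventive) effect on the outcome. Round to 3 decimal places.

Let p₁ = 0.36, p₀ = 0.061.
Under exogeneity and monotonicity, PS = (p₁ − p₀) / (1 − p₀).
PS = (0.36 − 0.061) / (1 − 0.061) = 0.299 / 0.939 ≈ 0.3184

PS ≈ 0.318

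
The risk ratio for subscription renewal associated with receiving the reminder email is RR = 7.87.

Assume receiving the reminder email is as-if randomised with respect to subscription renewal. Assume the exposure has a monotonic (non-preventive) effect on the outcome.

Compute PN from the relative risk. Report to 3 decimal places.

PN ≈ 0.873

Under exogeneity and monotonicity, PN = (RR − 1) / RR = 1 − 1/RR.
PN = (7.87 − 1) / 7.87 = 6.87 / 7.87 ≈ 0.8729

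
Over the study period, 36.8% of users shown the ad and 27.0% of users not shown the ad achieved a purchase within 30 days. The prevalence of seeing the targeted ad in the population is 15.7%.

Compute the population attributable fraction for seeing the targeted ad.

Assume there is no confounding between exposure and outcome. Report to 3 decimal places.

PAF ≈ 0.054

p₁ = 0.368, p₀ = 0.27.
Overall risk P(Y=1) = π·p₁ + (1−π)·p₀ = 0.157×0.368 + 0.843×0.27 = 0.28539.
Under exogeneity, PAF = [P(Y=1) − p₀] / P(Y=1).
PAF = (0.28539 − 0.27) / 0.28539 ≈ 0.0539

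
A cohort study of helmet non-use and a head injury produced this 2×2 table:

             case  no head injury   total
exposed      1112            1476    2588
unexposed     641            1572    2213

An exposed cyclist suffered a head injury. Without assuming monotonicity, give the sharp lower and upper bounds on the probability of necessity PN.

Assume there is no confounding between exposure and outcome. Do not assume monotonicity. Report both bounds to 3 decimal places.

0.326 ≤ PN ≤ 1.000

p₁ = P(outcome | exposed) = 1112/2588 = 0.42968
p₀ = P(outcome | unexposed) = 641/2213 = 0.28965
Under exogeneity alone the bounds on PN are max{0,(p₁−p₀)/p₁} ≤ PN ≤ min{1,(1−p₀)/p₁}.
  lower = (p₁ − p₀)/p₁ = 0.14002 / 0.42968 ≈ 0.3259
  upper = min{1, (1 − p₀)/p₁} = 0.71035 / 0.42968 ≈ 1.6532 → capped at 1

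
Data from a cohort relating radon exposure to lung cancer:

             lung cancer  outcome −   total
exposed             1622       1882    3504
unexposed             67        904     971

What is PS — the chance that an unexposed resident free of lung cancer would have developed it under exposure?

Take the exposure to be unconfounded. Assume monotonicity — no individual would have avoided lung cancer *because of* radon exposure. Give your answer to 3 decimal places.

p₁ = P(outcome | exposed) = 1622/3504 = 0.4629
p₀ = P(outcome | unexposed) = 67/971 = 0.069001
Under exogeneity and monotonicity, PS = (p₁ − p₀)/(1 − p₀).
PS = (0.4629 − 0.069001) / 0.931 ≈ 0.4231

PS ≈ 0.423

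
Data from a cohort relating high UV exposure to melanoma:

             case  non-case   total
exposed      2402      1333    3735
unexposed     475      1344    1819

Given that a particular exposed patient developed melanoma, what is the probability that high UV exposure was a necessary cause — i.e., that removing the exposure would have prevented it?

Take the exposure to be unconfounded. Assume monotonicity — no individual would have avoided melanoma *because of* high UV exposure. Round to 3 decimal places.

p₁ = P(outcome | exposed) = 2402/3735 = 0.64311
p₀ = P(outcome | unexposed) = 475/1819 = 0.26113
Under exogeneity and monotonicity, PN = (p₁ − p₀)/p₁.
PN = (0.64311 − 0.26113) / 0.64311 ≈ 0.5940

PN ≈ 0.594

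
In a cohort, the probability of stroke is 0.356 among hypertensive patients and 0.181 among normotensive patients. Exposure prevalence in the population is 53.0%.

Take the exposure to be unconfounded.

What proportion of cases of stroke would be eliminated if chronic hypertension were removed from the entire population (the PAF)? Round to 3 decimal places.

PAF ≈ 0.339

Let p₁ = 0.356, p₀ = 0.181.
Overall risk P(Y=1) = π·p₁ + (1−π)·p₀ = 0.53×0.356 + 0.47×0.181 = 0.27375.
Under exogeneity, PAF = [P(Y=1) − p₀] / P(Y=1).
PAF = (0.27375 − 0.181) / 0.27375 ≈ 0.3388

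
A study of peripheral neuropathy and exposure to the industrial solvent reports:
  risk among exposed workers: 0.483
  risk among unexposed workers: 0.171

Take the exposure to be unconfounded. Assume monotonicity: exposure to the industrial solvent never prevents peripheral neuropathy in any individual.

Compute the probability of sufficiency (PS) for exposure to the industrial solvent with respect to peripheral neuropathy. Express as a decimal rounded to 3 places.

Let p₁ = 0.483, p₀ = 0.171.
Under exogeneity and monotonicity, PS = (p₁ − p₀) / (1 − p₀).
PS = (0.483 − 0.171) / (1 − 0.171) = 0.312 / 0.829 ≈ 0.3764

PS ≈ 0.376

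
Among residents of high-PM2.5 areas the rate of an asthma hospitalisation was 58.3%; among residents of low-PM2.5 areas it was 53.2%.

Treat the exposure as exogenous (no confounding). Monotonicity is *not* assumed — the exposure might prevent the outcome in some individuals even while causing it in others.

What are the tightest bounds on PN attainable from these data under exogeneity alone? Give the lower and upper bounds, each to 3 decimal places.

p₁ = 0.583, p₀ = 0.532.
Under exogeneity alone the bounds on PN are max{0,(p₁−p₀)/p₁} ≤ PN ≤ min{1,(1−p₀)/p₁}.
  lower = (p₁ − p₀)/p₁ = 0.051 / 0.583 ≈ 0.0875
  upper = min{1, (1 − p₀)/p₁} = 0.468 / 0.583 ≈ 0.8027

0.087 ≤ PN ≤ 0.803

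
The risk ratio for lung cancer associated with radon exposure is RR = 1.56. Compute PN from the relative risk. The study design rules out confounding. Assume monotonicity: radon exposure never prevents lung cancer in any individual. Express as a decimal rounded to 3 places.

PN ≈ 0.359

Under exogeneity and monotonicity, PN = (RR − 1) / RR = 1 − 1/RR.
PN = (1.56 − 1) / 1.56 = 0.56 / 1.56 ≈ 0.3590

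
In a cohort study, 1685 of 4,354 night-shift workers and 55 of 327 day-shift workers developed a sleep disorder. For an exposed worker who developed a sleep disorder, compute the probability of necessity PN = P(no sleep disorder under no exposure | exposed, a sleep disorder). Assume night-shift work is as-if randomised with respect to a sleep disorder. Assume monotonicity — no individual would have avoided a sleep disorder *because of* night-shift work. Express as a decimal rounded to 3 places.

PN ≈ 0.565

p₁ = P(outcome | exposed) = 1685/4354 = 0.387
p₀ = P(outcome | unexposed) = 55/327 = 0.1682
Under exogeneity and monotonicity, PN = (p₁ − p₀) / p₁.
PN = (0.387 − 0.1682) / 0.387 = 0.2188 / 0.387 ≈ 0.5654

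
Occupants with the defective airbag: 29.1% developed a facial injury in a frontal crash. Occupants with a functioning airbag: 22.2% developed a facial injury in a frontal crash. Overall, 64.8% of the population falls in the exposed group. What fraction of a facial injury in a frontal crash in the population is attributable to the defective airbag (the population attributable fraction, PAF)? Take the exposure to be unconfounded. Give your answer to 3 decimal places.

PAF ≈ 0.168

p₁ = 0.291, p₀ = 0.222.
Overall risk P(Y=1) = π·p₁ + (1−π)·p₀ = 0.648×0.291 + 0.352×0.222 = 0.26671.
Under exogeneity, PAF = [P(Y=1) − p₀] / P(Y=1).
PAF = (0.26671 − 0.222) / 0.26671 ≈ 0.1676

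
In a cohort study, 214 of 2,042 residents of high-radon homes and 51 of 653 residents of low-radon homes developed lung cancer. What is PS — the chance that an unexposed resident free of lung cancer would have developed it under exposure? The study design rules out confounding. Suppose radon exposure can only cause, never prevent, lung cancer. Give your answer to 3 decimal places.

p₁ = P(outcome | exposed) = 214/2042 = 0.1048
p₀ = P(outcome | unexposed) = 51/653 = 0.078101
Under exogeneity and monotonicity, PS = (p₁ − p₀) / (1 − p₀).
PS = (0.1048 − 0.078101) / (1 − 0.078101) = 0.026698 / 0.9219 ≈ 0.0290

PS ≈ 0.029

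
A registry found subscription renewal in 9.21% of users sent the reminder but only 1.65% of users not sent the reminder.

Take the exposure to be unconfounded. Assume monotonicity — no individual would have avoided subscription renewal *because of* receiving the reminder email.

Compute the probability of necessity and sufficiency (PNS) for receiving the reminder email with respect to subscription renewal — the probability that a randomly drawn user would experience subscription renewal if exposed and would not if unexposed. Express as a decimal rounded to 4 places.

p₁ = 0.0921, p₀ = 0.0165.
Under exogeneity and monotonicity, PNS = p₁ − p₀.
PNS = 0.0921 − 0.0165 = 0.0756

PNS ≈ 0.0756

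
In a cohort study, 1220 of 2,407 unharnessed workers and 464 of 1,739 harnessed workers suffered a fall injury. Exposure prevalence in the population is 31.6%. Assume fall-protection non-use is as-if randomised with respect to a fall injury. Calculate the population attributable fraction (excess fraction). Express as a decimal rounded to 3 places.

PAF ≈ 0.221

p₁ = P(outcome | exposed) = 1220/2407 = 0.50686
p₀ = P(outcome | unexposed) = 464/1739 = 0.26682
Overall risk P(Y=1) = π·p₁ + (1−π)·p₀ = 0.316×0.50686 + 0.684×0.26682 = 0.34267.
Under exogeneity, PAF = [P(Y=1) − p₀] / P(Y=1).
PAF = (0.34267 − 0.26682) / 0.34267 ≈ 0.2214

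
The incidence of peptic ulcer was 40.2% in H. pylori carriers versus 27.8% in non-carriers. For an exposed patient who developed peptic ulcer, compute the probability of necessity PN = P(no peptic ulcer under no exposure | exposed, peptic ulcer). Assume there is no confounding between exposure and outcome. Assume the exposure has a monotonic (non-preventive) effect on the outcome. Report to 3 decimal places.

p₁ = 0.402, p₀ = 0.278.
Under exogeneity and monotonicity, PN = (p₁ − p₀) / p₁.
PN = (0.402 − 0.278) / 0.402 = 0.124 / 0.402 ≈ 0.3085

PN ≈ 0.308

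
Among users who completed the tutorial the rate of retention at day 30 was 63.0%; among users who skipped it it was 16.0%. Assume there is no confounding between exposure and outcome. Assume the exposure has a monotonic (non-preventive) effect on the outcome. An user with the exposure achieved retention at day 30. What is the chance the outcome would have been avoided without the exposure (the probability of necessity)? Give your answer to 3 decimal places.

p₁ = 0.63, p₀ = 0.16.
Under exogeneity and monotonicity, PN = (p₁ − p₀) / p₁.
PN = (0.63 − 0.16) / 0.63 = 0.47 / 0.63 ≈ 0.7460

PN ≈ 0.746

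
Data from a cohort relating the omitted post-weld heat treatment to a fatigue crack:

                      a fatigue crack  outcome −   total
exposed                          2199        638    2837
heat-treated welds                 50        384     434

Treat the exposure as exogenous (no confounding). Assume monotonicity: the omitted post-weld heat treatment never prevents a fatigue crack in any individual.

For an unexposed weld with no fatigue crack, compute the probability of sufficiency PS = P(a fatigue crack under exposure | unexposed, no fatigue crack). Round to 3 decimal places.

PS ≈ 0.746

p₁ = P(outcome | exposed) = 2199/2837 = 0.77511
p₀ = P(outcome | unexposed) = 50/434 = 0.11521
Under exogeneity and monotonicity, PS = (p₁ − p₀) / (1 − p₀).
PS = (0.77511 − 0.11521) / (1 − 0.11521) = 0.65991 / 0.88479 ≈ 0.7458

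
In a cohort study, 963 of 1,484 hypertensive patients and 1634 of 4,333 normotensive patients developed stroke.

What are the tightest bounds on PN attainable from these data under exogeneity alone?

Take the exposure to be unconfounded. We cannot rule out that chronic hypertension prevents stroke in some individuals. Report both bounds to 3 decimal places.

0.419 ≤ PN ≤ 0.960

p₁ = P(outcome | exposed) = 963/1484 = 0.64892
p₀ = P(outcome | unexposed) = 1634/4333 = 0.37711
Under exogeneity alone the bounds on PN are max{0,(p₁−p₀)/p₁} ≤ PN ≤ min{1,(1−p₀)/p₁}.
  lower = (p₁ − p₀)/p₁ = 0.27182 / 0.64892 ≈ 0.4189
  upper = min{1, (1 − p₀)/p₁} = 0.62289 / 0.64892 ≈ 0.9599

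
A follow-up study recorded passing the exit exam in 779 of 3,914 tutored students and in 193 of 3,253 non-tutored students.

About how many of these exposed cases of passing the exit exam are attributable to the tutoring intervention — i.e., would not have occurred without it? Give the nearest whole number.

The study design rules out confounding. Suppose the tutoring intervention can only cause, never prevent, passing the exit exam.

about 547 cases

p₁ = P(outcome | exposed) = 779/3914 = 0.19903
p₀ = P(outcome | unexposed) = 193/3253 = 0.05933
PN = (p₁ − p₀)/p₁ = (0.19903 − 0.05933) / 0.19903 ≈ 0.70190.
Attributable cases ≈ PN × (exposed cases) = 0.70190 × 779 ≈ 546.78.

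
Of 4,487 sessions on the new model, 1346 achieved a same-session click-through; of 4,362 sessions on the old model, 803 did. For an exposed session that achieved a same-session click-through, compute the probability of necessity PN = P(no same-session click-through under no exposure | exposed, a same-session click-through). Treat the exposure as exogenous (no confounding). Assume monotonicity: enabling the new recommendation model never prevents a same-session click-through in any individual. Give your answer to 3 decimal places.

PN ≈ 0.386

p₁ = P(outcome | exposed) = 1346/4487 = 0.29998
p₀ = P(outcome | unexposed) = 803/4362 = 0.18409
Under exogeneity and monotonicity, PN = (p₁ − p₀) / p₁.
PN = (0.29998 − 0.18409) / 0.29998 = 0.11589 / 0.29998 ≈ 0.3863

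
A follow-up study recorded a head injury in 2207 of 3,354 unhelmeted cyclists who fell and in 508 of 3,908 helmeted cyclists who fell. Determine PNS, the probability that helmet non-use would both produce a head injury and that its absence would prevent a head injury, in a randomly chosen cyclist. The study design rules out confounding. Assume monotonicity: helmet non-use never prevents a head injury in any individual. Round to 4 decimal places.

p₁ = P(outcome | exposed) = 2207/3354 = 0.65802
p₀ = P(outcome | unexposed) = 508/3908 = 0.12999
Under exogeneity and monotonicity, PNS = p₁ − p₀.
PNS = 0.65802 − 0.12999 = 0.52803

PNS ≈ 0.5280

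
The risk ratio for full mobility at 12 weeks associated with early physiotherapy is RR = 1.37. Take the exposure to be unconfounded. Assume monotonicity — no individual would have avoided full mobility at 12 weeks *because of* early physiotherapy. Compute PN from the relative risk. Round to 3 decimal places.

Under exogeneity and monotonicity, PN = (RR − 1) / RR = 1 − 1/RR.
PN = (1.37 − 1) / 1.37 = 0.37 / 1.37 ≈ 0.2701

PN ≈ 0.270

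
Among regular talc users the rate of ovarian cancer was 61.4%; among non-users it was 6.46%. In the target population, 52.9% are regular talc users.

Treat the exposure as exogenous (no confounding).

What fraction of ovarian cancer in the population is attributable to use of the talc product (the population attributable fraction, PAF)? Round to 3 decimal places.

PAF ≈ 0.818

p₁ = 0.614, p₀ = 0.0646.
Overall risk P(Y=1) = π·p₁ + (1−π)·p₀ = 0.529×0.614 + 0.471×0.0646 = 0.35523.
Under exogeneity, PAF = [P(Y=1) − p₀] / P(Y=1).
PAF = (0.35523 − 0.0646) / 0.35523 ≈ 0.8181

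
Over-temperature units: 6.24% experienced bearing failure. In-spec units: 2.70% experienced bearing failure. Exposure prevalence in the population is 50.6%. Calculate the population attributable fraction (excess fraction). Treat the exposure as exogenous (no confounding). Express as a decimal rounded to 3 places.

p₁ = 0.0624, p₀ = 0.027.
Overall risk P(Y=1) = π·p₁ + (1−π)·p₀ = 0.506×0.0624 + 0.494×0.027 = 0.044912.
Under exogeneity, PAF = [P(Y=1) − p₀] / P(Y=1).
PAF = (0.044912 − 0.027) / 0.044912 ≈ 0.3988

PAF ≈ 0.399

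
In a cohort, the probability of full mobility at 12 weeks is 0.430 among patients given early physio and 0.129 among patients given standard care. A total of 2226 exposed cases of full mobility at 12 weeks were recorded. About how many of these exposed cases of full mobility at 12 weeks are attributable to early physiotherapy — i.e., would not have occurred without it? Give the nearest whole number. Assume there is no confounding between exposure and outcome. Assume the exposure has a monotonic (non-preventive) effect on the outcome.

about 1558 cases

Let p₁ = 0.43, p₀ = 0.129.
PN = (p₁ − p₀)/p₁ = (0.43 − 0.129) / 0.43 ≈ 0.70000.
Attributable cases ≈ PN × (exposed cases) = 0.70000 × 2226 ≈ 1558.20.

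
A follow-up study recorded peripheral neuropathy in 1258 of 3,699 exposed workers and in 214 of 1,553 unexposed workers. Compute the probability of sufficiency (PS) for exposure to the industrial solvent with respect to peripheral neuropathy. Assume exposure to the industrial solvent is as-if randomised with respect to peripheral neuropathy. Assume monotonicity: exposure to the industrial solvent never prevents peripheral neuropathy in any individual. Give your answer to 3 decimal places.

p₁ = P(outcome | exposed) = 1258/3699 = 0.34009
p₀ = P(outcome | unexposed) = 214/1553 = 0.1378
Under exogeneity and monotonicity, PS = (p₁ − p₀) / (1 − p₀).
PS = (0.34009 − 0.1378) / (1 − 0.1378) = 0.20229 / 0.8622 ≈ 0.2346

PS ≈ 0.235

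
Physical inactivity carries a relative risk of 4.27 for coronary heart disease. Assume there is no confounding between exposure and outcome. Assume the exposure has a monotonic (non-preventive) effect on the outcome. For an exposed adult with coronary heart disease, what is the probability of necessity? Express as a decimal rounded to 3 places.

PN ≈ 0.766

Under exogeneity and monotonicity, PN = (RR − 1) / RR = 1 − 1/RR.
PN = (4.27 − 1) / 4.27 = 3.27 / 4.27 ≈ 0.7658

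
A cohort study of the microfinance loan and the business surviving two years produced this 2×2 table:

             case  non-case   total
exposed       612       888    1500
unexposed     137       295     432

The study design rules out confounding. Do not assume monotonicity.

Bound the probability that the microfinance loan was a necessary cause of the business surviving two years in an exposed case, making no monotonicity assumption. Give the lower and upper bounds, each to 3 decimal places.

p₁ = P(outcome | exposed) = 612/1500 = 0.408
p₀ = P(outcome | unexposed) = 137/432 = 0.31713
Under exogeneity alone the bounds on PN are max{0,(p₁−p₀)/p₁} ≤ PN ≤ min{1,(1−p₀)/p₁}.
  lower = (p₁ − p₀)/p₁ = 0.09087 / 0.408 ≈ 0.2227
  upper = min{1, (1 − p₀)/p₁} = 0.68287 / 0.408 ≈ 1.6737 → capped at 1

0.223 ≤ PN ≤ 1.000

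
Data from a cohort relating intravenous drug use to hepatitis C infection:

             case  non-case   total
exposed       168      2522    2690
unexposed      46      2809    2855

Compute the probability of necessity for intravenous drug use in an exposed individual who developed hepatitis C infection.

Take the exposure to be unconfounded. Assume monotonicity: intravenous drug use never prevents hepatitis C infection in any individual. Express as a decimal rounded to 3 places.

p₁ = P(outcome | exposed) = 168/2690 = 0.062454
p₀ = P(outcome | unexposed) = 46/2855 = 0.016112
Under exogeneity and monotonicity, PN = (p₁ − p₀)/p₁.
PN = (0.062454 − 0.016112) / 0.062454 ≈ 0.7420

PN ≈ 0.742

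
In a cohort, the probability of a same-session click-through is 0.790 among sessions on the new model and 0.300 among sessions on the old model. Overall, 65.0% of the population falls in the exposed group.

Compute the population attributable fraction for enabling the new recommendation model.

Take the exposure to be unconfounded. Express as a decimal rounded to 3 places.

Let p₁ = 0.79, p₀ = 0.3.
Overall risk P(Y=1) = π·p₁ + (1−π)·p₀ = 0.65×0.79 + 0.35×0.3 = 0.6185.
Under exogeneity, PAF = [P(Y=1) − p₀] / P(Y=1).
PAF = (0.6185 − 0.3) / 0.6185 ≈ 0.5150

PAF ≈ 0.515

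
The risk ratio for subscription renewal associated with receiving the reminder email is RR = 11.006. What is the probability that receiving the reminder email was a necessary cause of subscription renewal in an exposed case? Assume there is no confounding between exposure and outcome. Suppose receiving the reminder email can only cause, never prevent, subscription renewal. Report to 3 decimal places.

Under exogeneity and monotonicity, PN = (RR − 1) / RR = 1 − 1/RR.
PN = (11.006 − 1) / 11.006 = 10.01 / 11.006 ≈ 0.9091

PN ≈ 0.909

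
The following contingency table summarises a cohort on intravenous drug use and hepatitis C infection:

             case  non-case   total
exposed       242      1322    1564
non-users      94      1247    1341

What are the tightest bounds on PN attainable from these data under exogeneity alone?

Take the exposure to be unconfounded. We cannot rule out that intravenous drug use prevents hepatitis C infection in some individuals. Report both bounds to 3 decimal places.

p₁ = P(outcome | exposed) = 242/1564 = 0.15473
p₀ = P(outcome | unexposed) = 94/1341 = 0.070097
Under exogeneity alone the bounds on PN are max{0,(p₁−p₀)/p₁} ≤ PN ≤ min{1,(1−p₀)/p₁}.
  lower = (p₁ − p₀)/p₁ = 0.084635 / 0.15473 ≈ 0.5470
  upper = min{1, (1 − p₀)/p₁} = 0.9299 / 0.15473 ≈ 6.0098 → capped at 1

0.547 ≤ PN ≤ 1.000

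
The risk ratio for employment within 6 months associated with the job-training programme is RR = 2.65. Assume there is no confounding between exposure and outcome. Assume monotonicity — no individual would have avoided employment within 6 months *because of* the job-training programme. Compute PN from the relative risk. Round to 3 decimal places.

PN ≈ 0.623

Under exogeneity and monotonicity, PN = (RR − 1) / RR = 1 − 1/RR.
PN = (2.65 − 1) / 2.65 = 1.65 / 2.65 ≈ 0.6226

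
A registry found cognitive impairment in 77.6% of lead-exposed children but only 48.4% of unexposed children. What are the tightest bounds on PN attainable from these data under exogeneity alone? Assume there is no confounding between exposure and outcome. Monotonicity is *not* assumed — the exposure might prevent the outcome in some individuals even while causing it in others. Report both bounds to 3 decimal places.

0.376 ≤ PN ≤ 0.665

p₁ = 0.776, p₀ = 0.484.
Under exogeneity alone the bounds on PN are max{0,(p₁−p₀)/p₁} ≤ PN ≤ min{1,(1−p₀)/p₁}.
  lower = (p₁ − p₀)/p₁ = 0.292 / 0.776 ≈ 0.3763
  upper = min{1, (1 − p₀)/p₁} = 0.516 / 0.776 ≈ 0.6649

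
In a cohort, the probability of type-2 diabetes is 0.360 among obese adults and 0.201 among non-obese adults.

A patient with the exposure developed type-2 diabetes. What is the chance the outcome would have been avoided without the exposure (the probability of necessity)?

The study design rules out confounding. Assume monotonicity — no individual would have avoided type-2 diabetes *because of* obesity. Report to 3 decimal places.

PN ≈ 0.442

Let p₁ = 0.36, p₀ = 0.201.
Under exogeneity and monotonicity, PN = (p₁ − p₀) / p₁.
PN = (0.36 − 0.201) / 0.36 = 0.159 / 0.36 ≈ 0.4417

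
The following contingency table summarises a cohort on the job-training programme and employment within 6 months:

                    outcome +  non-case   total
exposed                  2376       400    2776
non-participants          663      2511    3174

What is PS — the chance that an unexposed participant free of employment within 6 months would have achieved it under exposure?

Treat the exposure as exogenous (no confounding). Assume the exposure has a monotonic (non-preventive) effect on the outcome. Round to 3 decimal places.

p₁ = P(outcome | exposed) = 2376/2776 = 0.85591
p₀ = P(outcome | unexposed) = 663/3174 = 0.20888
Under exogeneity and monotonicity, PS = (p₁ − p₀) / (1 − p₀).
PS = (0.85591 − 0.20888) / (1 − 0.20888) = 0.64702 / 0.79112 ≈ 0.8179

PS ≈ 0.818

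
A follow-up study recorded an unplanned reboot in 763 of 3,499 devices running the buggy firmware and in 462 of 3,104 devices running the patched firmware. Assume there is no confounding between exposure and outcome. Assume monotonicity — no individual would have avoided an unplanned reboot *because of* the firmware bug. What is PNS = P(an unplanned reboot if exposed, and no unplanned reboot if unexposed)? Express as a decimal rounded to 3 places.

p₁ = P(outcome | exposed) = 763/3499 = 0.21806
p₀ = P(outcome | unexposed) = 462/3104 = 0.14884
Under exogeneity and monotonicity, PNS = p₁ − p₀.
PNS = 0.21806 − 0.14884 = 0.069222

PNS ≈ 0.069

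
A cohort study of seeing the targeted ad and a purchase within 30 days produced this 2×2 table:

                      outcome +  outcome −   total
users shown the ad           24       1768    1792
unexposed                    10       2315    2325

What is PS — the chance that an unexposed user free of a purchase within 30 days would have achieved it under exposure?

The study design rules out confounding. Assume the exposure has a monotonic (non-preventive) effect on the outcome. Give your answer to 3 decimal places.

PS ≈ 0.009

p₁ = P(outcome | exposed) = 24/1792 = 0.013393
p₀ = P(outcome | unexposed) = 10/2325 = 0.0043011
Under exogeneity and monotonicity, PS = (p₁ − p₀)/(1 − p₀).
PS = (0.013393 − 0.0043011) / 0.9957 ≈ 0.0091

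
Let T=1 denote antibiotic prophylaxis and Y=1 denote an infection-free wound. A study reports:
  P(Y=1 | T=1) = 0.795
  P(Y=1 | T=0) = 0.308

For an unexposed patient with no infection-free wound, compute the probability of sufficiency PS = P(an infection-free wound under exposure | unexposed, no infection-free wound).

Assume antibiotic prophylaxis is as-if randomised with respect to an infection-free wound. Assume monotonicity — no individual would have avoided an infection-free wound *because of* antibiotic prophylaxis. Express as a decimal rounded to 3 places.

PS ≈ 0.704

Let p₁ = 0.795, p₀ = 0.308.
Under exogeneity and monotonicity, PS = (p₁ − p₀) / (1 − p₀).
PS = (0.795 − 0.308) / (1 − 0.308) = 0.487 / 0.692 ≈ 0.7038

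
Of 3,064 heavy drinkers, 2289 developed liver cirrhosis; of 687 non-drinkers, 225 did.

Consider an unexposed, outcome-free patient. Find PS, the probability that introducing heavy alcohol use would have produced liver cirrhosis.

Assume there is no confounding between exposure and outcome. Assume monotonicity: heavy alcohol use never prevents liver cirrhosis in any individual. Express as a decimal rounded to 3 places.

p₁ = P(outcome | exposed) = 2289/3064 = 0.74706
p₀ = P(outcome | unexposed) = 225/687 = 0.32751
Under exogeneity and monotonicity, PS = (p₁ − p₀) / (1 − p₀).
PS = (0.74706 − 0.32751) / (1 − 0.32751) = 0.41955 / 0.67249 ≈ 0.6239

PS ≈ 0.624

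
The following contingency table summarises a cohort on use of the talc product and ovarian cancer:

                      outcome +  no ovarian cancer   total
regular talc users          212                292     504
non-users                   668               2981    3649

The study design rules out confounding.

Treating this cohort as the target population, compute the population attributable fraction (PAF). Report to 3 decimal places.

PAF ≈ 0.136

p₁ = P(outcome | exposed) = 212/504 = 0.42063
p₀ = P(outcome | unexposed) = 668/3649 = 0.18306
Exposure prevalence π = 504/4153 = 0.12136; overall risk P(Y=1) = 0.2119.
Under exogeneity, PAF = [P(Y=1) − p₀]/P(Y=1).
PAF = (0.2119 − 0.18306) / 0.2119 ≈ 0.1361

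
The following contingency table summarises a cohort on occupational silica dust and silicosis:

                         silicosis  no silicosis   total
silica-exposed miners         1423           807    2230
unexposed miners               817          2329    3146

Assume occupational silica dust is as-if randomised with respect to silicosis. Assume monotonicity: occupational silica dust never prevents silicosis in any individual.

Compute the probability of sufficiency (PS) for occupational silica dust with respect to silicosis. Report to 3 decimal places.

p₁ = P(outcome | exposed) = 1423/2230 = 0.63812
p₀ = P(outcome | unexposed) = 817/3146 = 0.25969
Under exogeneity and monotonicity, PS = (p₁ − p₀)/(1 − p₀).
PS = (0.63812 − 0.25969) / 0.74031 ≈ 0.5112

PS ≈ 0.511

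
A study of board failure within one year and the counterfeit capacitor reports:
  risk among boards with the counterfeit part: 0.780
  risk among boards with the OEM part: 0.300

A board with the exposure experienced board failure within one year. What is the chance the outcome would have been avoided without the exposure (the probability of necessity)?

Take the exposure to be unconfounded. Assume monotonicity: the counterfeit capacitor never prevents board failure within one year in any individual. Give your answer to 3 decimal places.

Let p₁ = 0.78, p₀ = 0.3.
Under exogeneity and monotonicity, PN = (p₁ − p₀) / p₁.
PN = (0.78 − 0.3) / 0.78 = 0.48 / 0.78 ≈ 0.6154

PN ≈ 0.615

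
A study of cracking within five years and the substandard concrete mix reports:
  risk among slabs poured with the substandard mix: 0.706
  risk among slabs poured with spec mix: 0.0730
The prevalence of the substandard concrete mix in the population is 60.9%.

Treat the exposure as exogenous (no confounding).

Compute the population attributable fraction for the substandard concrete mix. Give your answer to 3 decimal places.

Let p₁ = 0.706, p₀ = 0.073.
Overall risk P(Y=1) = π·p₁ + (1−π)·p₀ = 0.609×0.706 + 0.391×0.073 = 0.4585.
Under exogeneity, PAF = [P(Y=1) − p₀] / P(Y=1).
PAF = (0.4585 − 0.073) / 0.4585 ≈ 0.8408

PAF ≈ 0.841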